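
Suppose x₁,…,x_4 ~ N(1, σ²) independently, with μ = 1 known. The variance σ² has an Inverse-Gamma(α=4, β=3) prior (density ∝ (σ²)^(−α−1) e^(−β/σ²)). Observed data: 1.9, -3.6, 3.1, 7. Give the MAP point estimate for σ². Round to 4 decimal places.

σ̂²_MAP = 4.8843

Sum of squared deviations about the known mean: SS = (1.9−1)² + (-3.6−1)² + (3.1−1)² + (7−1)² = 62.38.
The Normal likelihood contributes (σ²)^(−n/2) exp(−SS/(2σ²)), so the posterior is Inverse-Gamma(α + n/2, β + SS/2) = Inverse-Gamma(6, 34.19).
The mode of Inverse-Gamma(a, b) is b/(a+1) = 34.19/7 ≈ 4.8843.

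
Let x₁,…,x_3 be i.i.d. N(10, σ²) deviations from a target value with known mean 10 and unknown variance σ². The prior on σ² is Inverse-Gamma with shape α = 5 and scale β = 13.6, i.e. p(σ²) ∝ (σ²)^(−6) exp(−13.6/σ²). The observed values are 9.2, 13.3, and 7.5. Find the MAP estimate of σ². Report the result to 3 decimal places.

Sum of squared deviations about the known mean: SS = (9.2−10)² + (13.3−10)² + (7.5−10)² = 17.78.
The Normal likelihood contributes (σ²)^(−n/2) exp(−SS/(2σ²)), so the posterior is Inverse-Gamma(α + n/2, β + SS/2) = Inverse-Gamma(6.5, 22.49).
The mode of Inverse-Gamma(a, b) is b/(a+1) = 22.49/7.5 ≈ 2.999.

σ̂²_MAP = 2.999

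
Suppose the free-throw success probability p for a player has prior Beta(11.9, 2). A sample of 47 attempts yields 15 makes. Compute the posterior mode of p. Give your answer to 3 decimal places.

p̂_MAP = 0.440

Prior: Beta(11.9, 2).
Data: 15 successes in 47 trials. The binomial likelihood contributes p^15(1−p)^32, so the posterior is Beta(11.9+15, 2+32) = Beta(26.9, 34).
For Beta(a, b) with a, b > 1 the mode is (a−1)/(a+b−2) = 25.9/58.9 ≈ 0.440.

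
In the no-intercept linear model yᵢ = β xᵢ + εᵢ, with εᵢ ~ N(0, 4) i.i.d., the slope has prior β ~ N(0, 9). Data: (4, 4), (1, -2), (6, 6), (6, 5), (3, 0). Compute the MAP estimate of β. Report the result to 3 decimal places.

log p(β | y) = −Σ(yᵢ − βxᵢ)²/(2·4) − β²/(2·9) + const.
Setting the derivative to zero: Σxᵢ(yᵢ − βxᵢ)/4 − β/9 = 0, so β = Σxᵢyᵢ / (Σxᵢ² + σ²/τ²).
Σxᵢyᵢ = 4·4 + 1·(-2) + 6·6 + 6·5 + 3·0 = 80; Σxᵢ² = 98; σ²/τ² = 4/9.
β̂_MAP = 80 / (98 + 4/9) = 80/(886/9) = 360/443 ≈ 0.813.

β̂_MAP = 0.813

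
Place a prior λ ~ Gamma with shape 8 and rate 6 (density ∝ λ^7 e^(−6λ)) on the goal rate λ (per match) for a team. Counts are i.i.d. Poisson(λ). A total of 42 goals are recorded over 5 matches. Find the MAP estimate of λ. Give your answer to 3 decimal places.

λ̂_MAP = 4.455

Σxᵢ = 42, n = 5.
Posterior ∝ λ^7e^(−6λ) · λ^42e^(−5λ) = λ^49e^(−11λ), i.e. Gamma(shape=50, rate=11).
The mode of a Gamma(a, b) with a ≥ 1 (shape–rate) is (a−1)/b = 49/11 ≈ 4.455.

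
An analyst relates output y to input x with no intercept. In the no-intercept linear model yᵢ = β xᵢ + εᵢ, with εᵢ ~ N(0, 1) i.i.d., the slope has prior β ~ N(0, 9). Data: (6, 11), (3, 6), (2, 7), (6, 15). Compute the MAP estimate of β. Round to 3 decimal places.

log p(β | y) = −Σ(yᵢ − βxᵢ)²/(2·1) − β²/(2·9) + const.
Setting the derivative to zero: Σxᵢ(yᵢ − βxᵢ)/1 − β/9 = 0, so β = Σxᵢyᵢ / (Σxᵢ² + σ²/τ²).
Σxᵢyᵢ = 6·11 + 3·6 + 2·7 + 6·15 = 188; Σxᵢ² = 85; σ²/τ² = 1/9.
β̂_MAP = 188 / (85 + 1/9) = 188/(766/9) = 846/383 ≈ 2.209.

β̂_MAP = 2.209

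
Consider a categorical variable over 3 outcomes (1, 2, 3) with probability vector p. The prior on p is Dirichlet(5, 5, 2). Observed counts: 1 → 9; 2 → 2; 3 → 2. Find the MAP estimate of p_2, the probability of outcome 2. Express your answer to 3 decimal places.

MAP estimate: 0.273

The posterior is Dirichlet(αᵢ + nᵢ) = Dirichlet(14, 7, 4).
For a Dirichlet(a₁,…,a_K) with all aᵢ > 1, the mode has j-th component (aⱼ − 1)/(Σaᵢ − K).
Here Σaᵢ = 25 and K = 3, so p_2 = (7 − 1)/(25 − 3) = 6/22 ≈ 0.273.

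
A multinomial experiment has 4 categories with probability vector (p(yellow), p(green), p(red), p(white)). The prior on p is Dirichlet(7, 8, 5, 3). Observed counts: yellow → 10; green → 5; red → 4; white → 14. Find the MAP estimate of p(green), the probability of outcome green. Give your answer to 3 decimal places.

The posterior is Dirichlet(αᵢ + nᵢ) = Dirichlet(17, 13, 9, 17).
For a Dirichlet(a₁,…,a_K) with all aᵢ > 1, the mode has j-th component (aⱼ − 1)/(Σaᵢ − K).
Here Σaᵢ = 56 and K = 4, so p(green) = (13 − 1)/(56 − 4) = 12/52 ≈ 0.231.

MAP estimate of p(green) = 0.231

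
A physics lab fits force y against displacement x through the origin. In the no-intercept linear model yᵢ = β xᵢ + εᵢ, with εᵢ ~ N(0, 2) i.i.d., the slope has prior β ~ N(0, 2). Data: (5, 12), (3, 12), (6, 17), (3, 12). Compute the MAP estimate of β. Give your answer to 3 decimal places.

β̂_MAP = 2.925

log p(β | y) = −Σ(yᵢ − βxᵢ)²/(2·2) − β²/(2·2) + const.
Setting the derivative to zero: Σxᵢ(yᵢ − βxᵢ)/2 − β/2 = 0, so β = Σxᵢyᵢ / (Σxᵢ² + σ²/τ²).
Σxᵢyᵢ = 5·12 + 3·12 + 6·17 + 3·12 = 234; Σxᵢ² = 79; σ²/τ² = 1.
β̂_MAP = 234 / (79 + 1) = 234/80 ≈ 2.925.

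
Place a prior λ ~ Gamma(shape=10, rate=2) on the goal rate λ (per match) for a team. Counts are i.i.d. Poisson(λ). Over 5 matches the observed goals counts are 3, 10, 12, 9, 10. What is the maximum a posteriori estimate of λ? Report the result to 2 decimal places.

λ̂_MAP = 7.57

Σxᵢ = 3+10+12+9+10 = 44, with n = 5.
Posterior ∝ λ^9e^(−2λ) · λ^44e^(−5λ) = λ^53e^(−7λ), i.e. Gamma(shape=54, rate=7).
The mode of a Gamma(a, b) with a ≥ 1 (shape–rate) is (a−1)/b = 53/7 ≈ 7.57.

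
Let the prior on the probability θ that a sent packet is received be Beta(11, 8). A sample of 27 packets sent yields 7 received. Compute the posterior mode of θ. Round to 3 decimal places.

θ̂_MAP = 0.386

Prior: Beta(11, 8).
Data: 7 successes in 27 trials. The binomial likelihood contributes θ^7(1−θ)^20, so the posterior is Beta(11+7, 8+20) = Beta(18, 28).
For Beta(a, b) with a, b > 1 the mode is (a−1)/(a+b−2) = 17/44 ≈ 0.386.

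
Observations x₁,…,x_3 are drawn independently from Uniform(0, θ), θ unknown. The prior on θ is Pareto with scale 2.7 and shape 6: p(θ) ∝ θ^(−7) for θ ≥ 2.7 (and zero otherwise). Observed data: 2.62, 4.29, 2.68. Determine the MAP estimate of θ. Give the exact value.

θ̂_MAP = 4.29

The Uniform(0, θ) likelihood is θ^(−n) for θ ≥ max(xᵢ), zero otherwise. Here max(xᵢ) = 4.29.
Posterior ∝ θ^(−7) · θ^(−3) = θ^(−10) on θ ≥ max(2.7, 4.29) = 4.29.
This density is strictly decreasing in θ, so the posterior mode lies at the lower boundary of the support.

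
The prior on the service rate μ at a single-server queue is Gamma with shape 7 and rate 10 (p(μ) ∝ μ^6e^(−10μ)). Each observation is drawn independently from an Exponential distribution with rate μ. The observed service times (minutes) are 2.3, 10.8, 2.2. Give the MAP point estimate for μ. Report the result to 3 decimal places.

The Exponential(rate=μ) likelihood is ∝ μ^n e^(−μΣtᵢ). Here n = 3 and Σtᵢ = 2.3 + 10.8 + 2.2 = 15.3.
Posterior ∝ μ^6e^(−10μ) · μ^3e^(−15.3μ) = μ^9e^(−25.3μ), i.e. Gamma(10, 25.3).
Mode = (a−1)/b = 9/25.3 ≈ 0.356.

μ̂_MAP = 0.356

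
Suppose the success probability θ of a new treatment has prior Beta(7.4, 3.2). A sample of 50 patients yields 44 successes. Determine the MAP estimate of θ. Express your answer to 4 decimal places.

θ̂_MAP = 0.8601

Prior: Beta(7.4, 3.2).
Data: 44 successes in 50 trials. The binomial likelihood contributes θ^44(1−θ)^6, so the posterior is Beta(7.4+44, 3.2+6) = Beta(51.4, 9.2).
For Beta(a, b) with a, b > 1 the mode is (a−1)/(a+b−2) = 50.4/58.6 ≈ 0.8601.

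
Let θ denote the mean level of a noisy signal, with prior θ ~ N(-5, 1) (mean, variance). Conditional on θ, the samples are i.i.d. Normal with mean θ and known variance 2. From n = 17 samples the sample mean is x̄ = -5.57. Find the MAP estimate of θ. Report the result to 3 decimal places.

n = 17, x̄ = -5.57.
For a Normal prior and Normal likelihood with known variance, the posterior is Normal; its mode equals its mean, the precision-weighted average.
Prior precision 1/σ₀² = 1/1 = 1; data precision n/σ² = 17/2 = 8.5.
θ̂ = (1·(-5) + 8.5·(-5.57)) / (1 + 8.5) = (-52.345)/9.5 = -5.510.

θ̂_MAP = -5.510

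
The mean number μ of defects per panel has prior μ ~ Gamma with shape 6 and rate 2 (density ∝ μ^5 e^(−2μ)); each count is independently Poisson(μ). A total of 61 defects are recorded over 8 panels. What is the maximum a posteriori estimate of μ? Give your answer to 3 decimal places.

Σxᵢ = 61, n = 8.
Posterior ∝ μ^5e^(−2μ) · μ^61e^(−8μ) = μ^66e^(−10μ), i.e. Gamma(shape=67, rate=10).
The mode of a Gamma(a, b) with a ≥ 1 (shape–rate) is (a−1)/b = 66/10 ≈ 6.600.

μ̂_MAP = 6.600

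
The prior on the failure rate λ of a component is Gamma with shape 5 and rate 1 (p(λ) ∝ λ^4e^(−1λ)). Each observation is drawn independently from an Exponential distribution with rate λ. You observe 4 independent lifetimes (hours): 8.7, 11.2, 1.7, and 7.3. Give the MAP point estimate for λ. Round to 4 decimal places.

λ̂_MAP = 0.2676

The Exponential(rate=λ) likelihood is ∝ λ^n e^(−λΣtᵢ). Here n = 4 and Σtᵢ = 8.7 + 11.2 + 1.7 + 7.3 = 28.9.
Posterior ∝ λ^4e^(−1λ) · λ^4e^(−28.9λ) = λ^8e^(−29.9λ), i.e. Gamma(9, 29.9).
Mode = (a−1)/b = 8/29.9 ≈ 0.2676.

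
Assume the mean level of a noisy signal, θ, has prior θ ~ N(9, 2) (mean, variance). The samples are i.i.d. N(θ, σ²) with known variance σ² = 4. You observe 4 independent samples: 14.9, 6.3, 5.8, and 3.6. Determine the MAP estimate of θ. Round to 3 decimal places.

n = 4; x̄ = (14.9 + 6.3 + 5.8 + 3.6)/4 = 30.6/4 = 7.65.
For a Normal prior and Normal likelihood with known variance, the posterior is Normal; its mode equals its mean, the precision-weighted average.
Prior precision 1/σ₀² = 1/2 = 0.5; data precision n/σ² = 4/4 = 1.
θ̂ = (0.5·9 + 1·7.65) / (0.5 + 1) = 12.15/1.5 = 8.100.

θ̂_MAP = 8.100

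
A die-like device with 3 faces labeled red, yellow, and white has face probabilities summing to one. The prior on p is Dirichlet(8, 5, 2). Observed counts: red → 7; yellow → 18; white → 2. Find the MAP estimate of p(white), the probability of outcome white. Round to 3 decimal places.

MAP estimate of p(white) = 0.077

The posterior is Dirichlet(αᵢ + nᵢ) = Dirichlet(15, 23, 4).
For a Dirichlet(a₁,…,a_K) with all aᵢ > 1, the mode has j-th component (aⱼ − 1)/(Σaᵢ − K).
Here Σaᵢ = 42 and K = 3, so p(white) = (4 − 1)/(42 − 3) = 3/39 ≈ 0.077.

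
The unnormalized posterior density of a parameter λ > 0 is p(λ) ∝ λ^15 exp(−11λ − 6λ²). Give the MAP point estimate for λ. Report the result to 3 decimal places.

λ̂_MAP = 0.750

ℓ'(λ) = 15/λ − 11 − 12λ. Setting this to zero and multiplying by λ: 12λ² + 11λ − 15 = 0.
λ = (−11 + √(11² + 4·12·15)) / (2·12) = (−11 + √841) / 24 = (−11 + 29)/24 = 3/4.
ℓ''(λ) = −15/λ² − 12 < 0, confirming a maximum.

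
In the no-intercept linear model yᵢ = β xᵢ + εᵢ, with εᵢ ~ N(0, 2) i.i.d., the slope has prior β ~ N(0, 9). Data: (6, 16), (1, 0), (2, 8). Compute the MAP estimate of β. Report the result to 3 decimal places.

log p(β | y) = −Σ(yᵢ − βxᵢ)²/(2·2) − β²/(2·9) + const.
Setting the derivative to zero: Σxᵢ(yᵢ − βxᵢ)/2 − β/9 = 0, so β = Σxᵢyᵢ / (Σxᵢ² + σ²/τ²).
Σxᵢyᵢ = 6·16 + 1·0 + 2·8 = 112; Σxᵢ² = 41; σ²/τ² = 2/9.
β̂_MAP = 112 / (41 + 2/9) = 112/(371/9) = 144/53 ≈ 2.717.

β̂_MAP = 2.717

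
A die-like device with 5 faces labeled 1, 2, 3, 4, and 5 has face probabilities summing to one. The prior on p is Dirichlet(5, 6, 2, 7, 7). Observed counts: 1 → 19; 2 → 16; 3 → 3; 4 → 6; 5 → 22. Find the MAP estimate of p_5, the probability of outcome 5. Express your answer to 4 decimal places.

MAP estimate: 0.3182

The posterior is Dirichlet(αᵢ + nᵢ) = Dirichlet(24, 22, 5, 13, 29).
For a Dirichlet(a₁,…,a_K) with all aᵢ > 1, the mode has j-th component (aⱼ − 1)/(Σaᵢ − K).
Here Σaᵢ = 93 and K = 5, so p_5 = (29 − 1)/(93 − 5) = 28/88 ≈ 0.3182.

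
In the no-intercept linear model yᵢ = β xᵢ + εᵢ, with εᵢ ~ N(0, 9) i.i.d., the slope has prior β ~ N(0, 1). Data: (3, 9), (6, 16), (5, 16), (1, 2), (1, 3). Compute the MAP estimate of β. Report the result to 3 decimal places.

β̂_MAP = 2.568

log p(β | y) = −Σ(yᵢ − βxᵢ)²/(2·9) − β²/(2·1) + const.
Setting the derivative to zero: Σxᵢ(yᵢ − βxᵢ)/9 − β/1 = 0, so β = Σxᵢyᵢ / (Σxᵢ² + σ²/τ²).
Σxᵢyᵢ = 3·9 + 6·16 + 5·16 + 1·2 + 1·3 = 208; Σxᵢ² = 72; σ²/τ² = 9.
β̂_MAP = 208 / (72 + 9) = 208/81 ≈ 2.568.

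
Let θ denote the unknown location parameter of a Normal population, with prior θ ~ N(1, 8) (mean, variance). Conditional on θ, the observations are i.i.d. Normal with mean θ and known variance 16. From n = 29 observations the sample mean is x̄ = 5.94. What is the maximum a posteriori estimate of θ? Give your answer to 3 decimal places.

n = 29, x̄ = 5.94.
For a Normal prior and Normal likelihood with known variance, the posterior is Normal; its mode equals its mean, the precision-weighted average.
Prior precision 1/σ₀² = 1/8 = 0.125; data precision n/σ² = 29/16 = 1.8125.
θ̂ = (0.125·1 + 1.8125·5.94) / (0.125 + 1.8125) = 10.89125/1.9375 = 8713/1550 ≈ 5.621.

θ̂_MAP = 5.621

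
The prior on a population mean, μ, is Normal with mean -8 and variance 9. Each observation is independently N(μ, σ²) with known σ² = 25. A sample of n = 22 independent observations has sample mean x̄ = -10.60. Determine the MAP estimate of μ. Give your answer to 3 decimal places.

μ̂_MAP = -10.309

n = 22, x̄ = -10.60.
For a Normal prior and Normal likelihood with known variance, the posterior is Normal; its mode equals its mean, the precision-weighted average.
Prior precision 1/σ₀² = 1/9; data precision n/σ² = 22/25 = 0.88.
μ̂ = ((1/9)·(-8) + 0.88·(-10.6)) / (1/9 + 0.88) = (-11494/1125)/(223/225) = -11494/1115 ≈ -10.309.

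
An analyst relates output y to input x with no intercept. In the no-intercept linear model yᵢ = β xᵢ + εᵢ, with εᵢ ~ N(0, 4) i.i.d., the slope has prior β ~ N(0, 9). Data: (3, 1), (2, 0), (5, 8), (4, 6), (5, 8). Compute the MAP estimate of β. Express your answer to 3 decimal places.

log p(β | y) = −Σ(yᵢ − βxᵢ)²/(2·4) − β²/(2·9) + const.
Setting the derivative to zero: Σxᵢ(yᵢ − βxᵢ)/4 − β/9 = 0, so β = Σxᵢyᵢ / (Σxᵢ² + σ²/τ²).
Σxᵢyᵢ = 3·1 + 2·0 + 5·8 + 4·6 + 5·8 = 107; Σxᵢ² = 79; σ²/τ² = 4/9.
β̂_MAP = 107 / (79 + 4/9) = 107/(715/9) = 963/715 ≈ 1.347.

β̂_MAP = 1.347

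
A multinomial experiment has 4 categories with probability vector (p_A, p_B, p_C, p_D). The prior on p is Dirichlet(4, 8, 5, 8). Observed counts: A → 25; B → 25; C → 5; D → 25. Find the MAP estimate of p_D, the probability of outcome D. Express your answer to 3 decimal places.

MAP estimate of p_D = 0.317

The posterior is Dirichlet(αᵢ + nᵢ) = Dirichlet(29, 33, 10, 33).
For a Dirichlet(a₁,…,a_K) with all aᵢ > 1, the mode has j-th component (aⱼ − 1)/(Σaᵢ − K).
Here Σaᵢ = 105 and K = 4, so p_D = (33 − 1)/(105 − 4) = 32/101 ≈ 0.317.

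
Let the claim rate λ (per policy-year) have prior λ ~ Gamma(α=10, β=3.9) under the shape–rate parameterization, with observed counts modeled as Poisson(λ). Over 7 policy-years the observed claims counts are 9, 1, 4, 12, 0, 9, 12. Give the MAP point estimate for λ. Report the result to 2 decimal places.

λ̂_MAP = 5.14

Σxᵢ = 9+1+4+12+0+9+12 = 47, with n = 7.
Posterior ∝ λ^9e^(−3.9λ) · λ^47e^(−7λ) = λ^56e^(−10.9λ), i.e. Gamma(shape=57, rate=10.9).
The mode of a Gamma(a, b) with a ≥ 1 (shape–rate) is (a−1)/b = 56/10.9 ≈ 5.14.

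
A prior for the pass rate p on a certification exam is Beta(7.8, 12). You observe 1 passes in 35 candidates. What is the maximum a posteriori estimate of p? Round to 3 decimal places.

p̂_MAP = 0.148

Prior: Beta(7.8, 12).
Data: 1 success in 35 trials. The binomial likelihood contributes p(1−p)^34, so the posterior is Beta(7.8+1, 12+34) = Beta(8.8, 46).
For Beta(a, b) with a, b > 1 the mode is (a−1)/(a+b−2) = 7.8/52.8 ≈ 0.148.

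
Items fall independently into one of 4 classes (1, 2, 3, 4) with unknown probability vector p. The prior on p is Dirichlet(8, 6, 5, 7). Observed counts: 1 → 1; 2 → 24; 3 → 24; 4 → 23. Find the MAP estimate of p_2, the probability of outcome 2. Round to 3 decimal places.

The posterior is Dirichlet(αᵢ + nᵢ) = Dirichlet(9, 30, 29, 30).
For a Dirichlet(a₁,…,a_K) with all aᵢ > 1, the mode has j-th component (aⱼ − 1)/(Σaᵢ − K).
Here Σaᵢ = 98 and K = 4, so p_2 = (30 − 1)/(98 − 4) = 29/94 ≈ 0.309.

MAP estimate: 0.309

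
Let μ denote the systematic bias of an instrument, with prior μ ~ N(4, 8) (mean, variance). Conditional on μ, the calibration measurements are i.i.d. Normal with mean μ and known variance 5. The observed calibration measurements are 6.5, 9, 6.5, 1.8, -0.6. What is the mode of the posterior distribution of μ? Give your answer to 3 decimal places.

μ̂_MAP = 4.569

n = 5; x̄ = (6.5 + 9 + 6.5 + 1.8 + (-0.6))/5 = 23.2/5 = 4.64.
For a Normal prior and Normal likelihood with known variance, the posterior is Normal; its mode equals its mean, the precision-weighted average.
Prior precision 1/σ₀² = 1/8 = 0.125; data precision n/σ² = 5/5 = 1.
μ̂ = (0.125·4 + 1·4.64) / (0.125 + 1) = 5.14/1.125 = 1028/225 ≈ 4.569.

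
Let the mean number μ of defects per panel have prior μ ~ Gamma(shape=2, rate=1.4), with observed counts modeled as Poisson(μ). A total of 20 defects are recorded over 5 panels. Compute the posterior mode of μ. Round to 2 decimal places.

Σxᵢ = 20, n = 5.
Posterior ∝ μe^(−1.4μ) · μ^20e^(−5μ) = μ^21e^(−6.4μ), i.e. Gamma(shape=22, rate=6.4).
The mode of a Gamma(a, b) with a ≥ 1 (shape–rate) is (a−1)/b = 21/6.4 ≈ 3.28.

μ̂_MAP = 3.28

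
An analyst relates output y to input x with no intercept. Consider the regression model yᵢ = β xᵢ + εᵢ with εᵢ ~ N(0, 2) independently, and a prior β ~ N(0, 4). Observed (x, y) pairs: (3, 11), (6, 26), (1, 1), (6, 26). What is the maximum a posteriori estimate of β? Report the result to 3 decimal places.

log p(β | y) = −Σ(yᵢ − βxᵢ)²/(2·2) − β²/(2·4) + const.
Setting the derivative to zero: Σxᵢ(yᵢ − βxᵢ)/2 − β/4 = 0, so β = Σxᵢyᵢ / (Σxᵢ² + σ²/τ²).
Σxᵢyᵢ = 3·11 + 6·26 + 1·1 + 6·26 = 346; Σxᵢ² = 82; σ²/τ² = 0.5.
β̂_MAP = 346 / (82 + 0.5) = 346/82.5 ≈ 4.194.

β̂_MAP = 4.194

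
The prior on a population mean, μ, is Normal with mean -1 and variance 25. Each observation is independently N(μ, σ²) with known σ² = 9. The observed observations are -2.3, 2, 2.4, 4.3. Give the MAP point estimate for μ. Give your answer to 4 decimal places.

n = 4; x̄ = ((-2.3) + 2 + 2.4 + 4.3)/4 = 6.4/4 = 1.6.
For a Normal prior and Normal likelihood with known variance, the posterior is Normal; its mode equals its mean, the precision-weighted average.
Prior precision 1/σ₀² = 1/25 = 0.04; data precision n/σ² = 4/9.
μ̂ = (0.04·(-1) + (4/9)·1.6) / (0.04 + 4/9) = (151/225)/(109/225) = 151/109 ≈ 1.3853.

μ̂_MAP = 1.3853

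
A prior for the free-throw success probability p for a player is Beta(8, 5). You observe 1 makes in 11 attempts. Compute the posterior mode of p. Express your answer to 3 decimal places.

p̂_MAP = 0.364

Prior: Beta(8, 5).
Data: 1 success in 11 trials. The binomial likelihood contributes p(1−p)^10, so the posterior is Beta(8+1, 5+10) = Beta(9, 15).
For Beta(a, b) with a, b > 1 the mode is (a−1)/(a+b−2) = 8/22 ≈ 0.364.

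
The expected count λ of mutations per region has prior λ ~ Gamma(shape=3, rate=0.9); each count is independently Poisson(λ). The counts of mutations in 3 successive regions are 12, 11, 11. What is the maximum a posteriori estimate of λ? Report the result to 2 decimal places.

Σxᵢ = 12+11+11 = 34, with n = 3.
Posterior ∝ λ^2e^(−0.9λ) · λ^34e^(−3λ) = λ^36e^(−3.9λ), i.e. Gamma(shape=37, rate=3.9).
The mode of a Gamma(a, b) with a ≥ 1 (shape–rate) is (a−1)/b = 36/3.9 ≈ 9.23.

λ̂_MAP = 9.23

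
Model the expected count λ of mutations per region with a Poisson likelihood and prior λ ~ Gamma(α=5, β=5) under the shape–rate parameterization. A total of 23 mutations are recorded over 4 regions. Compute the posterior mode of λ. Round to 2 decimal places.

λ̂_MAP = 3.00

Σxᵢ = 23, n = 4.
Posterior ∝ λ^4e^(−5λ) · λ^23e^(−4λ) = λ^27e^(−9λ), i.e. Gamma(shape=28, rate=9).
The mode of a Gamma(a, b) with a ≥ 1 (shape–rate) is (a−1)/b = 27/9 ≈ 3.00.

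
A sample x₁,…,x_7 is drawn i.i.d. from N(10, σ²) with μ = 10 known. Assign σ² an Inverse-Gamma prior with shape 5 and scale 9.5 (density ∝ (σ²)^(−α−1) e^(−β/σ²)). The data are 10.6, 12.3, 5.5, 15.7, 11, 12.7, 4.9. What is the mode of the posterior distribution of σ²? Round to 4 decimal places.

σ̂²_MAP = 5.8784

Sum of squared deviations about the known mean: SS = (10.6−10)² + (12.3−10)² + (5.5−10)² + (15.7−10)² + (11−10)² + (12.7−10)² + (4.9−10)² = 92.69.
The Normal likelihood contributes (σ²)^(−n/2) exp(−SS/(2σ²)), so the posterior is Inverse-Gamma(α + n/2, β + SS/2) = Inverse-Gamma(8.5, 55.845).
The mode of Inverse-Gamma(a, b) is b/(a+1) = 55.845/9.5 ≈ 5.8784.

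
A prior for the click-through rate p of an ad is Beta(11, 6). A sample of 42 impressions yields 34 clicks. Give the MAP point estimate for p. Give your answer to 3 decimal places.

p̂_MAP = 0.772

Prior: Beta(11, 6).
Data: 34 successes in 42 trials. The binomial likelihood contributes p^34(1−p)^8, so the posterior is Beta(11+34, 6+8) = Beta(45, 14).
For Beta(a, b) with a, b > 1 the mode is (a−1)/(a+b−2) = 44/57 ≈ 0.772.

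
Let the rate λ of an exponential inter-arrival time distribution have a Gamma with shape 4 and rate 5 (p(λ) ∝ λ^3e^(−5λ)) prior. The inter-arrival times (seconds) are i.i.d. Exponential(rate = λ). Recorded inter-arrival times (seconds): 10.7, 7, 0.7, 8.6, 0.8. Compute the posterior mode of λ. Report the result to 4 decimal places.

λ̂_MAP = 0.2439

The Exponential(rate=λ) likelihood is ∝ λ^n e^(−λΣtᵢ). Here n = 5 and Σtᵢ = 10.7 + 7 + 0.7 + 8.6 + 0.8 = 27.8.
Posterior ∝ λ^3e^(−5λ) · λ^5e^(−27.8λ) = λ^8e^(−32.8λ), i.e. Gamma(9, 32.8).
Mode = (a−1)/b = 8/32.8 ≈ 0.2439.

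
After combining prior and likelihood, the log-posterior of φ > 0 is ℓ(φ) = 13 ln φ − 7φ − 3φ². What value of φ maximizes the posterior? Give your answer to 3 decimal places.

ℓ'(φ) = 13/φ − 7 − 6φ. Setting this to zero and multiplying by φ: 6φ² + 7φ − 13 = 0.
φ = (−7 + √(7² + 4·6·13)) / (2·6) = (−7 + √361) / 12 = (−7 + 19)/12 = 1.
ℓ''(φ) = −13/φ² − 6 < 0, confirming a maximum.

φ̂_MAP = 1.000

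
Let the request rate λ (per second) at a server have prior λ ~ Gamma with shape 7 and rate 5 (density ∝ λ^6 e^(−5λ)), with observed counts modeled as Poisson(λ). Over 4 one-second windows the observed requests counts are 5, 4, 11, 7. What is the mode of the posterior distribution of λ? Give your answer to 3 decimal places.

λ̂_MAP = 3.667

Σxᵢ = 5+4+11+7 = 27, with n = 4.
Posterior ∝ λ^6e^(−5λ) · λ^27e^(−4λ) = λ^33e^(−9λ), i.e. Gamma(shape=34, rate=9).
The mode of a Gamma(a, b) with a ≥ 1 (shape–rate) is (a−1)/b = 33/9 ≈ 3.667.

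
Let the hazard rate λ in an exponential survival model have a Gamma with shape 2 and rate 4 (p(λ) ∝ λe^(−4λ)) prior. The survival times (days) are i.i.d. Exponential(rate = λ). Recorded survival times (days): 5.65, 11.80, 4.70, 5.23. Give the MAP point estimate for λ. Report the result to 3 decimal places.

The Exponential(rate=λ) likelihood is ∝ λ^n e^(−λΣtᵢ). Here n = 4 and Σtᵢ = 5.65 + 11.80 + 4.70 + 5.23 = 27.38.
Posterior ∝ λe^(−4λ) · λ^4e^(−27.38λ) = λ^5e^(−31.38λ), i.e. Gamma(6, 31.38).
Mode = (a−1)/b = 5/31.38 ≈ 0.159.

λ̂_MAP = 0.159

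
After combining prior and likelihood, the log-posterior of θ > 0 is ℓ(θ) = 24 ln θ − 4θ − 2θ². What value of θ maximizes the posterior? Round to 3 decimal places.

ℓ'(θ) = 24/θ − 4 − 4θ. Setting this to zero and multiplying by θ: 4θ² + 4θ − 24 = 0.
θ = (−4 + √(4² + 4·4·24)) / (2·4) = (−4 + √400) / 8 = (−4 + 20)/8 = 2.
ℓ''(θ) = −24/θ² − 4 < 0, confirming a maximum.

θ̂_MAP = 2.000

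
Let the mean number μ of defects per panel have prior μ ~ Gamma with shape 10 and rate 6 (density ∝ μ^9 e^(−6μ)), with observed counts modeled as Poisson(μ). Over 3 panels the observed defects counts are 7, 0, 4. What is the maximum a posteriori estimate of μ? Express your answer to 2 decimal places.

Σxᵢ = 7+0+4 = 11, with n = 3.
Posterior ∝ μ^9e^(−6μ) · μ^11e^(−3μ) = μ^20e^(−9μ), i.e. Gamma(shape=21, rate=9).
The mode of a Gamma(a, b) with a ≥ 1 (shape–rate) is (a−1)/b = 20/9 ≈ 2.22.

μ̂_MAP = 2.22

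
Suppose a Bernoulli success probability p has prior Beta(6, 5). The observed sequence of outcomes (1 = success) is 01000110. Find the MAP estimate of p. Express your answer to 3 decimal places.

p̂_MAP = 0.471

Prior: Beta(6, 5).
Data: 3 successes in 8 trials (from the sequence). The binomial likelihood contributes p^3(1−p)^5, so the posterior is Beta(6+3, 5+5) = Beta(9, 10).
For Beta(a, b) with a, b > 1 the mode is (a−1)/(a+b−2) = 8/17 ≈ 0.471.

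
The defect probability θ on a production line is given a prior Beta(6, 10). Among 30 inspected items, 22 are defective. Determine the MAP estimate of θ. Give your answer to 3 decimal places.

θ̂_MAP = 0.614

Prior: Beta(6, 10).
Data: 22 successes in 30 trials. The binomial likelihood contributes θ^22(1−θ)^8, so the posterior is Beta(6+22, 10+8) = Beta(28, 18).
For Beta(a, b) with a, b > 1 the mode is (a−1)/(a+b−2) = 27/44 ≈ 0.614.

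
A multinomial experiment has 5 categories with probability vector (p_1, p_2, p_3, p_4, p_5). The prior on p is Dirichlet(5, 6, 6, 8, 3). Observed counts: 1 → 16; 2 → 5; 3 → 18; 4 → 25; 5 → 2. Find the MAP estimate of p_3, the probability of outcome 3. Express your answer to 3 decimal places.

The posterior is Dirichlet(αᵢ + nᵢ) = Dirichlet(21, 11, 24, 33, 5).
For a Dirichlet(a₁,…,a_K) with all aᵢ > 1, the mode has j-th component (aⱼ − 1)/(Σaᵢ − K).
Here Σaᵢ = 94 and K = 5, so p_3 = (24 − 1)/(94 − 5) = 23/89 ≈ 0.258.

MAP estimate: 0.258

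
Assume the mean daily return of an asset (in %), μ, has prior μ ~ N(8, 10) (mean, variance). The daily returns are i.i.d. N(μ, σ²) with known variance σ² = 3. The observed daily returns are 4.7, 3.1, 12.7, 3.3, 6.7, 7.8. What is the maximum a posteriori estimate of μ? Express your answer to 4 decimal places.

n = 6; x̄ = (4.7 + 3.1 + 12.7 + 3.3 + 6.7 + 7.8)/6 = 38.3/6 = 383/60 ≈ 6.3833.
For a Normal prior and Normal likelihood with known variance, the posterior is Normal; its mode equals its mean, the precision-weighted average.
Prior precision 1/σ₀² = 1/10 = 0.1; data precision n/σ² = 6/3 = 2.
μ̂ = (0.1·8 + 2·(383/60)) / (0.1 + 2) = (407/30)/2.1 = 407/63 ≈ 6.4603.

μ̂_MAP = 6.4603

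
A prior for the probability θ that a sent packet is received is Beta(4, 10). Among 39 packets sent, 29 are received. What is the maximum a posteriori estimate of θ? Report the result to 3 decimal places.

θ̂_MAP = 0.627

Prior: Beta(4, 10).
Data: 29 successes in 39 trials. The binomial likelihood contributes θ^29(1−θ)^10, so the posterior is Beta(4+29, 10+10) = Beta(33, 20).
For Beta(a, b) with a, b > 1 the mode is (a−1)/(a+b−2) = 32/51 ≈ 0.627.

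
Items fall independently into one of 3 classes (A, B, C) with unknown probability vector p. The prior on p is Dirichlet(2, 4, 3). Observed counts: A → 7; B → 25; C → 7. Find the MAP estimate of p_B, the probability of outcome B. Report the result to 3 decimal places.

The posterior is Dirichlet(αᵢ + nᵢ) = Dirichlet(9, 29, 10).
For a Dirichlet(a₁,…,a_K) with all aᵢ > 1, the mode has j-th component (aⱼ − 1)/(Σaᵢ − K).
Here Σaᵢ = 48 and K = 3, so p_B = (29 − 1)/(48 − 3) = 28/45 ≈ 0.622.

MAP estimate of p_B = 0.622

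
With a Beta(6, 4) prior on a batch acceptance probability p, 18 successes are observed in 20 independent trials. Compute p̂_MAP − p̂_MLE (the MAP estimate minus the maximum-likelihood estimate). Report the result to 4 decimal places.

MAP − MLE = -0.0786

Posterior is Beta(24, 6); MAP = (24−1)/(30−2) = 23/28 ≈ 0.82143.
MLE ignores the prior: p̂_MLE = k/n = 18/20 ≈ 0.90000.
Difference = 23/28 − 18/20 = -11/140 ≈ -0.0786.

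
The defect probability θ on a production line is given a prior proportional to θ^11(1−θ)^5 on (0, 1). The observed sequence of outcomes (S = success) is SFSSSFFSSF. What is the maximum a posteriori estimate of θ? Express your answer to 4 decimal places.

The prior density ∝ θ^11(1−θ)^5 is the kernel of Beta(12, 6).
Data: 6 successes in 10 trials (from the sequence). The binomial likelihood contributes θ^6(1−θ)^4, so the posterior is Beta(12+6, 6+4) = Beta(18, 10).
For Beta(a, b) with a, b > 1 the mode is (a−1)/(a+b−2) = 17/26 ≈ 0.6538.

θ̂_MAP = 0.6538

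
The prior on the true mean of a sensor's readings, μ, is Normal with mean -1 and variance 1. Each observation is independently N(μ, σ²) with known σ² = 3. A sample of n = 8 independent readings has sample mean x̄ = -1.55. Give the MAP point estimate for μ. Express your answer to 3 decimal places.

n = 8, x̄ = -1.55.
For a Normal prior and Normal likelihood with known variance, the posterior is Normal; its mode equals its mean, the precision-weighted average.
Prior precision 1/σ₀² = 1/1 = 1; data precision n/σ² = 8/3.
μ̂ = (1·(-1) + (8/3)·(-1.55)) / (1 + 8/3) = (-77/15)/(11/3) = -1.400.

μ̂_MAP = -1.400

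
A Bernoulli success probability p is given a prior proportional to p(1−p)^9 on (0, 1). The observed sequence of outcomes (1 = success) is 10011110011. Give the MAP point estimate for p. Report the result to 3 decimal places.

The prior density ∝ p(1−p)^9 is the kernel of Beta(2, 10).
Data: 7 successes in 11 trials (from the sequence). The binomial likelihood contributes p^7(1−p)^4, so the posterior is Beta(2+7, 10+4) = Beta(9, 14).
For Beta(a, b) with a, b > 1 the mode is (a−1)/(a+b−2) = 8/21 ≈ 0.381.

p̂_MAP = 0.381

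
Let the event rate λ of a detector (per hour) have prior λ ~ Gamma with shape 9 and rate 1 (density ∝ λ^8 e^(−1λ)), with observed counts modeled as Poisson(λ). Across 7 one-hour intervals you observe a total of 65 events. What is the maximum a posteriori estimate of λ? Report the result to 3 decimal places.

Σxᵢ = 65, n = 7.
Posterior ∝ λ^8e^(−1λ) · λ^65e^(−7λ) = λ^73e^(−8λ), i.e. Gamma(shape=74, rate=8).
The mode of a Gamma(a, b) with a ≥ 1 (shape–rate) is (a−1)/b = 73/8 ≈ 9.125.

λ̂_MAP = 9.125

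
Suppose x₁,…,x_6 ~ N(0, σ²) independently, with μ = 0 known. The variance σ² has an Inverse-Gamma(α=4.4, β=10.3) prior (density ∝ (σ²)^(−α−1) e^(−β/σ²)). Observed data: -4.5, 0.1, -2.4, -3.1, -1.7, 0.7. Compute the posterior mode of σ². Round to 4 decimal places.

Sum of squared deviations about the known mean: SS = (-4.5−0)² + (0.1−0)² + (-2.4−0)² + (-3.1−0)² + (-1.7−0)² + (0.7−0)² = 39.01.
The Normal likelihood contributes (σ²)^(−n/2) exp(−SS/(2σ²)), so the posterior is Inverse-Gamma(α + n/2, β + SS/2) = Inverse-Gamma(7.4, 29.805).
The mode of Inverse-Gamma(a, b) is b/(a+1) = 29.805/8.4 ≈ 3.5482.

σ̂²_MAP = 3.5482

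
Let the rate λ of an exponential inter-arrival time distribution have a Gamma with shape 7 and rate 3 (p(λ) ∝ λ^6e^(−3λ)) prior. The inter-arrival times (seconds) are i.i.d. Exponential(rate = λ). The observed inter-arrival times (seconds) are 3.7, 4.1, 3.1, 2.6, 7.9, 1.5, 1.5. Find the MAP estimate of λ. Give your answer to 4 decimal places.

The Exponential(rate=λ) likelihood is ∝ λ^n e^(−λΣtᵢ). Here n = 7 and Σtᵢ = 3.7 + 4.1 + 3.1 + 2.6 + 7.9 + 1.5 + 1.5 = 24.4.
Posterior ∝ λ^6e^(−3λ) · λ^7e^(−24.4λ) = λ^13e^(−27.4λ), i.e. Gamma(14, 27.4).
Mode = (a−1)/b = 13/27.4 ≈ 0.4745.

λ̂_MAP = 0.4745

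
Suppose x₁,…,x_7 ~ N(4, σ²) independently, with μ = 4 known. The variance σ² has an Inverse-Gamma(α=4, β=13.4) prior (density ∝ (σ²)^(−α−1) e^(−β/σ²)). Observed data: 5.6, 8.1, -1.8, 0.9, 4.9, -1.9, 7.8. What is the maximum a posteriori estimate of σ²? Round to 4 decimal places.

σ̂²_MAP = 8.2047

Sum of squared deviations about the known mean: SS = (5.6−4)² + (8.1−4)² + (-1.8−4)² + (0.9−4)² + (4.9−4)² + (-1.9−4)² + (7.8−4)² = 112.68.
The Normal likelihood contributes (σ²)^(−n/2) exp(−SS/(2σ²)), so the posterior is Inverse-Gamma(α + n/2, β + SS/2) = Inverse-Gamma(7.5, 69.74).
The mode of Inverse-Gamma(a, b) is b/(a+1) = 69.74/8.5 ≈ 8.2047.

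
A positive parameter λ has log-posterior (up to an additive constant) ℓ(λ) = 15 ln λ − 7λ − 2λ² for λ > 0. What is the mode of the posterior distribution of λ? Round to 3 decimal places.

ℓ'(λ) = 15/λ − 7 − 4λ. Setting this to zero and multiplying by λ: 4λ² + 7λ − 15 = 0.
λ = (−7 + √(7² + 4·4·15)) / (2·4) = (−7 + √289) / 8 = (−7 + 17)/8 = 5/4.
ℓ''(λ) = −15/λ² − 4 < 0, confirming a maximum.

λ̂_MAP = 1.250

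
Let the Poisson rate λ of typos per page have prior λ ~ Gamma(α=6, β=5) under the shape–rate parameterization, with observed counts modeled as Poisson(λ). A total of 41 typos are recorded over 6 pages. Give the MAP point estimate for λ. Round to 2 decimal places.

λ̂_MAP = 4.18

Σxᵢ = 41, n = 6.
Posterior ∝ λ^5e^(−5λ) · λ^41e^(−6λ) = λ^46e^(−11λ), i.e. Gamma(shape=47, rate=11).
The mode of a Gamma(a, b) with a ≥ 1 (shape–rate) is (a−1)/b = 46/11 ≈ 4.18.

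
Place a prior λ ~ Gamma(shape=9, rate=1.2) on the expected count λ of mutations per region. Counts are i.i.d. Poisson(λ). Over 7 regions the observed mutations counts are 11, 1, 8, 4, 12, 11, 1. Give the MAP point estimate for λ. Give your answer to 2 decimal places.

Σxᵢ = 11+1+8+4+12+11+1 = 48, with n = 7.
Posterior ∝ λ^8e^(−1.2λ) · λ^48e^(−7λ) = λ^56e^(−8.2λ), i.e. Gamma(shape=57, rate=8.2).
The mode of a Gamma(a, b) with a ≥ 1 (shape–rate) is (a−1)/b = 56/8.2 ≈ 6.83.

λ̂_MAP = 6.83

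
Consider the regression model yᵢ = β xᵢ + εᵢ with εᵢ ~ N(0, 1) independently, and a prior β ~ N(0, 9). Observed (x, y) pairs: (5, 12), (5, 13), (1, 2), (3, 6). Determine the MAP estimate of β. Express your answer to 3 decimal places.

β̂_MAP = 2.412

log p(β | y) = −Σ(yᵢ − βxᵢ)²/(2·1) − β²/(2·9) + const.
Setting the derivative to zero: Σxᵢ(yᵢ − βxᵢ)/1 − β/9 = 0, so β = Σxᵢyᵢ / (Σxᵢ² + σ²/τ²).
Σxᵢyᵢ = 5·12 + 5·13 + 1·2 + 3·6 = 145; Σxᵢ² = 60; σ²/τ² = 1/9.
β̂_MAP = 145 / (60 + 1/9) = 145/(541/9) = 1305/541 ≈ 2.412.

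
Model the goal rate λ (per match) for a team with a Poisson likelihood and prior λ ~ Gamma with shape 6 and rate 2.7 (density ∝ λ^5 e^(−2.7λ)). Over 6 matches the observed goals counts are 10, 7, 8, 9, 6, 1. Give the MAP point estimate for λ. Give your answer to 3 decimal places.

λ̂_MAP = 5.287

Σxᵢ = 10+7+8+9+6+1 = 41, with n = 6.
Posterior ∝ λ^5e^(−2.7λ) · λ^41e^(−6λ) = λ^46e^(−8.7λ), i.e. Gamma(shape=47, rate=8.7).
The mode of a Gamma(a, b) with a ≥ 1 (shape–rate) is (a−1)/b = 46/8.7 ≈ 5.287.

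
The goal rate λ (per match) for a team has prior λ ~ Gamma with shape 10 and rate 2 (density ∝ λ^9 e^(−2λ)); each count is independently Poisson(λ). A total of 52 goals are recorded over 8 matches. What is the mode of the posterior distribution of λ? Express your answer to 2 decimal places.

Σxᵢ = 52, n = 8.
Posterior ∝ λ^9e^(−2λ) · λ^52e^(−8λ) = λ^61e^(−10λ), i.e. Gamma(shape=62, rate=10).
The mode of a Gamma(a, b) with a ≥ 1 (shape–rate) is (a−1)/b = 61/10 ≈ 6.10.

λ̂_MAP = 6.10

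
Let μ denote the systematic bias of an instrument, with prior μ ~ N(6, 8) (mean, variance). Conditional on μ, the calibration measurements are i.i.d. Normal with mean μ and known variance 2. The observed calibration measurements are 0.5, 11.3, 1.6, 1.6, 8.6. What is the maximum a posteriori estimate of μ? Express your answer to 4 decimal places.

n = 5; x̄ = (0.5 + 11.3 + 1.6 + 1.6 + 8.6)/5 = 23.6/5 = 4.72.
For a Normal prior and Normal likelihood with known variance, the posterior is Normal; its mode equals its mean, the precision-weighted average.
Prior precision 1/σ₀² = 1/8 = 0.125; data precision n/σ² = 5/2 = 2.5.
μ̂ = (0.125·6 + 2.5·4.72) / (0.125 + 2.5) = 12.55/2.625 = 502/105 ≈ 4.7810.

μ̂_MAP = 4.7810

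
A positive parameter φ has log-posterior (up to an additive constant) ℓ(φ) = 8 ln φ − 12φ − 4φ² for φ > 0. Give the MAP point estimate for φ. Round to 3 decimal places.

ℓ'(φ) = 8/φ − 12 − 8φ. Setting this to zero and multiplying by φ: 8φ² + 12φ − 8 = 0.
φ = (−12 + √(12² + 4·8·8)) / (2·8) = (−12 + √400) / 16 = (−12 + 20)/16 = 1/2.
ℓ''(φ) = −8/φ² − 8 < 0, confirming a maximum.

φ̂_MAP = 0.500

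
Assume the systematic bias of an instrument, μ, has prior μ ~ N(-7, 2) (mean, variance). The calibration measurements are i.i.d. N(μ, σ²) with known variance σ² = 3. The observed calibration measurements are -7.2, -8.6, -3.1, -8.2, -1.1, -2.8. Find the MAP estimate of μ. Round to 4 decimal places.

n = 6; x̄ = ((-7.2) + (-8.6) + (-3.1) + (-8.2) + (-1.1) + (-2.8))/6 = -31/6 = -31/6 ≈ -5.1667.
For a Normal prior and Normal likelihood with known variance, the posterior is Normal; its mode equals its mean, the precision-weighted average.
Prior precision 1/σ₀² = 1/2 = 0.5; data precision n/σ² = 6/3 = 2.
μ̂ = (0.5·(-7) + 2·(-31/6)) / (0.5 + 2) = (-83/6)/2.5 = -83/15 ≈ -5.5333.

μ̂_MAP = -5.5333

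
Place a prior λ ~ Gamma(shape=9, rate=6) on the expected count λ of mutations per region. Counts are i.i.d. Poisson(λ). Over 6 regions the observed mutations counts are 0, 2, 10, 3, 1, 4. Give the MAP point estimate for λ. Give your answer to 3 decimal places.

Σxᵢ = 0+2+10+3+1+4 = 20, with n = 6.
Posterior ∝ λ^8e^(−6λ) · λ^20e^(−6λ) = λ^28e^(−12λ), i.e. Gamma(shape=29, rate=12).
The mode of a Gamma(a, b) with a ≥ 1 (shape–rate) is (a−1)/b = 28/12 ≈ 2.333.

λ̂_MAP = 2.333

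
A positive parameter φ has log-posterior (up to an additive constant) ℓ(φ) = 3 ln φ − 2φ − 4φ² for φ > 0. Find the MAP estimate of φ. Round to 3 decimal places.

ℓ'(φ) = 3/φ − 2 − 8φ. Setting this to zero and multiplying by φ: 8φ² + 2φ − 3 = 0.
φ = (−2 + √(2² + 4·8·3)) / (2·8) = (−2 + √100) / 16 = (−2 + 10)/16 = 1/2.
ℓ''(φ) = −3/φ² − 8 < 0, confirming a maximum.

φ̂_MAP = 0.500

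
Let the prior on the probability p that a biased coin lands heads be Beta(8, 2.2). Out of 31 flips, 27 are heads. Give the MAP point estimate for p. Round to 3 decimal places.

p̂_MAP = 0.867

Prior: Beta(8, 2.2).
Data: 27 successes in 31 trials. The binomial likelihood contributes p^27(1−p)^4, so the posterior is Beta(8+27, 2.2+4) = Beta(35, 6.2).
For Beta(a, b) with a, b > 1 the mode is (a−1)/(a+b−2) = 34/39.2 ≈ 0.867.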